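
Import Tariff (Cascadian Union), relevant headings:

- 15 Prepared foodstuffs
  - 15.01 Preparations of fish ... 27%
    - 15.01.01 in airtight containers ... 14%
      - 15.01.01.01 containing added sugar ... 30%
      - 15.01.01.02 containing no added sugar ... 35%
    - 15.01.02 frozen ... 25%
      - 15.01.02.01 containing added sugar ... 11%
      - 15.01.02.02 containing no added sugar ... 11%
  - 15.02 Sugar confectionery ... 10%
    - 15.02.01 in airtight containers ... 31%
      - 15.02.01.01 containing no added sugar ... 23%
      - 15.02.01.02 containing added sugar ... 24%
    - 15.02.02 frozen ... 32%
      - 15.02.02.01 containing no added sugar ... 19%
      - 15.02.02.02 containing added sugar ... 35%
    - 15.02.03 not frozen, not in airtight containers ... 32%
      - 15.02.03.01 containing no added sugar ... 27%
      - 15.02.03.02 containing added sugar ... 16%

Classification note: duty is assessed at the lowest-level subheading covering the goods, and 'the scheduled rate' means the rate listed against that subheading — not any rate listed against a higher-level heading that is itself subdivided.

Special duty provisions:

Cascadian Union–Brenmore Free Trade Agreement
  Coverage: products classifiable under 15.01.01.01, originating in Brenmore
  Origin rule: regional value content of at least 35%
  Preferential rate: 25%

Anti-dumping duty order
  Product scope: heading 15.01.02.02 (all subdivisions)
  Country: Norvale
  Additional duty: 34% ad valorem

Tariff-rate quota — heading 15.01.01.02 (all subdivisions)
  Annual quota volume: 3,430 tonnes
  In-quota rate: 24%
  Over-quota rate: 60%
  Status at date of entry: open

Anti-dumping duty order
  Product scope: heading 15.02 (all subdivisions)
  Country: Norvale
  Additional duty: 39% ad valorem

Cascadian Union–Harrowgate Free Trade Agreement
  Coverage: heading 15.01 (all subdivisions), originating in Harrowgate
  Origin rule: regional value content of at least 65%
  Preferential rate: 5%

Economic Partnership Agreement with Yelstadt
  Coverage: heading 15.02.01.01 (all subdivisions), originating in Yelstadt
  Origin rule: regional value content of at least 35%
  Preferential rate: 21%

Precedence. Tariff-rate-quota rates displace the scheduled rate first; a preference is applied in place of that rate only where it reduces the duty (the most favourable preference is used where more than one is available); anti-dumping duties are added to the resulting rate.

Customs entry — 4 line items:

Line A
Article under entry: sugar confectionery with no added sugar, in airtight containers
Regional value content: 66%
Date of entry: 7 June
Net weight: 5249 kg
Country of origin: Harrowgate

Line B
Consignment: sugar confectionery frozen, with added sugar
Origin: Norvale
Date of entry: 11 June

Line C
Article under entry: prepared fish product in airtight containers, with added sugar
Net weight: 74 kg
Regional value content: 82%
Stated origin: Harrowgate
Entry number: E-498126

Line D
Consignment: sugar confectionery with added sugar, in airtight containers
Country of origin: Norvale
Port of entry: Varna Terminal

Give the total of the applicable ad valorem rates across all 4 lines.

Line A: sugar confectionery → 15.02; in airtight containers → 15.02.01; with no added sugar → 15.02.01.01. Scheduled 23%. Harrowgate agreement on 15.01: 15.02.01.01 not covered. → 23%.
Line B: sugar confectionery → 15.02; frozen → 15.02.02; with added sugar → 15.02.02.02. Scheduled 35%. anti-dumping (Norvale, 15.02): +39%; total 35% + 39% = 74%. → 74%.
Line C: prepared fish product → 15.01; in airtight containers → 15.01.01; with added sugar → 15.01.01.01. Scheduled 30%. Harrowgate agreement on 15.01: RVC ≥ 65% → 5% available; preferential 5%. → 5%.
Line D: sugar confectionery → 15.02; in airtight containers → 15.02.01; with added sugar → 15.02.01.02. Scheduled 24%. anti-dumping (Norvale, 15.02): +39%; total 24% + 39% = 63%. → 63%.
Sum: 23% + 74% + 5% + 63% = 165%.

165%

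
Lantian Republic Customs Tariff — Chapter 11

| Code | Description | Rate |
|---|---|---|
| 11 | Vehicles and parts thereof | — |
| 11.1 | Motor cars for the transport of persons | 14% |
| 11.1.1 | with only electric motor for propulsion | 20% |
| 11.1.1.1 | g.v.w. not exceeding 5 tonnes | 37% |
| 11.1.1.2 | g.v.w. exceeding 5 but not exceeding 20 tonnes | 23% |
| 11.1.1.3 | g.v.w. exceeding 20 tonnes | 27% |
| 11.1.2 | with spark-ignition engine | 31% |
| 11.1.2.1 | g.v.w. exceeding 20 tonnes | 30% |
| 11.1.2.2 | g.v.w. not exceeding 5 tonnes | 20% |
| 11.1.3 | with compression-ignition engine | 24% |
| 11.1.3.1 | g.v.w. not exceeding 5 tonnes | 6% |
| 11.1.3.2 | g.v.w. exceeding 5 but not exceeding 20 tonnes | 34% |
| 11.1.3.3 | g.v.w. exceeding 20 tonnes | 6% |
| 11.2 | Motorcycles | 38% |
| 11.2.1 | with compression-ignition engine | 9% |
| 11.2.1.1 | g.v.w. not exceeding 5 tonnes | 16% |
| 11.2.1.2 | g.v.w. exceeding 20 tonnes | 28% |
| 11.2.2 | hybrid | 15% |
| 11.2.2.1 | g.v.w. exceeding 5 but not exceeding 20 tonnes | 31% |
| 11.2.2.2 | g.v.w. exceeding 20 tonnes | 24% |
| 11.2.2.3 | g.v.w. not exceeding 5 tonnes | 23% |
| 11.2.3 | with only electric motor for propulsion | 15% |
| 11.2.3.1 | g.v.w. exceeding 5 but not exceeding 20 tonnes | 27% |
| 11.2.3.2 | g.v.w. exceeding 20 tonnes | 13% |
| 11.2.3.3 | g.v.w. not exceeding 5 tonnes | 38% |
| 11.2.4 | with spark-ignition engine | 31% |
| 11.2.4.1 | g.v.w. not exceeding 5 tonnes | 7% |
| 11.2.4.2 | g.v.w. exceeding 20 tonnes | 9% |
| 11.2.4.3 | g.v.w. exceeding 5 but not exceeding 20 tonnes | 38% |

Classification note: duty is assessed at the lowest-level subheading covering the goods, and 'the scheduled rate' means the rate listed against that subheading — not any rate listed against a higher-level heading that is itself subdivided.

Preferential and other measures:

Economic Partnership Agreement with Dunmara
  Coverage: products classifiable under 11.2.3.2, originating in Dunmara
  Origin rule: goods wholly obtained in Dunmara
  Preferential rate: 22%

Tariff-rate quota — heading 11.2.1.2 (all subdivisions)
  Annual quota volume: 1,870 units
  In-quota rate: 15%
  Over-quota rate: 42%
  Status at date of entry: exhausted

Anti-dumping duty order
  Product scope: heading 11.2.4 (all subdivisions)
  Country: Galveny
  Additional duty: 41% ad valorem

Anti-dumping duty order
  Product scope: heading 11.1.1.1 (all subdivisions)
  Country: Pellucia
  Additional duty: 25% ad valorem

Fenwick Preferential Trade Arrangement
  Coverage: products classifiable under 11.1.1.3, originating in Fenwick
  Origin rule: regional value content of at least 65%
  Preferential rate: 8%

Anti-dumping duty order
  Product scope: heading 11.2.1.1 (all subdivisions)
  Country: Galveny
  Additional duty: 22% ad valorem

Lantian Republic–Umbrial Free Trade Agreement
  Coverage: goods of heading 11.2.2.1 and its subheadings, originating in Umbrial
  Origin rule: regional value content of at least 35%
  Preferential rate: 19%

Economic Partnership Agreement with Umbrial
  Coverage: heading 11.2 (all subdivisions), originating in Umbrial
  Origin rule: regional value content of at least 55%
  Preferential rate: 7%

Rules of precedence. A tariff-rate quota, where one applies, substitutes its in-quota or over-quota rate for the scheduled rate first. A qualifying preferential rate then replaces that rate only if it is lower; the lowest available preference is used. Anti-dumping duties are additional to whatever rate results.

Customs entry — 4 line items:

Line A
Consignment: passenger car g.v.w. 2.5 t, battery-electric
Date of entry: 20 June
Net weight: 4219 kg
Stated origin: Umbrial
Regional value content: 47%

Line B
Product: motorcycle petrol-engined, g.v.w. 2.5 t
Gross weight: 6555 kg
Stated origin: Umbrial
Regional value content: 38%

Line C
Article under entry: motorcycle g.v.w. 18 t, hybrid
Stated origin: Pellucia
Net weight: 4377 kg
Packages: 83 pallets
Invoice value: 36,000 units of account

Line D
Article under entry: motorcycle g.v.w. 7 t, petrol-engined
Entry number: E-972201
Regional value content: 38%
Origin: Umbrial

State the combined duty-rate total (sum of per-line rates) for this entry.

113%

Line A: passenger car → 11.1; battery-electric → 11.1.1; g.v.w. 2.5 t → 11.1.1.1. Scheduled 37%. Umbrial agreement on 11.2.2.1: 11.1.1.1 not covered; Umbrial agreement on 11.2: 11.1.1.1 not covered. → 37%.
Line B: motorcycle → 11.2; petrol-engined → 11.2.4; g.v.w. 2.5 t → 11.2.4.1. Scheduled 7%. Umbrial agreement on 11.2.2.1: 11.2.4.1 not covered; Umbrial agreement on 11.2: RVC < 55%. → 7%.
Line C: motorcycle → 11.2; hybrid → 11.2.2; g.v.w. 18 t → 11.2.2.1. Scheduled 31%. No special measure applies. → 31%.
Line D: motorcycle → 11.2; petrol-engined → 11.2.4; g.v.w. 7 t → 11.2.4.3. Scheduled 38%. Umbrial agreement on 11.2.2.1: 11.2.4.3 not covered; Umbrial agreement on 11.2: RVC < 55%. → 38%.
Sum: 37% + 7% + 31% + 38% = 113%.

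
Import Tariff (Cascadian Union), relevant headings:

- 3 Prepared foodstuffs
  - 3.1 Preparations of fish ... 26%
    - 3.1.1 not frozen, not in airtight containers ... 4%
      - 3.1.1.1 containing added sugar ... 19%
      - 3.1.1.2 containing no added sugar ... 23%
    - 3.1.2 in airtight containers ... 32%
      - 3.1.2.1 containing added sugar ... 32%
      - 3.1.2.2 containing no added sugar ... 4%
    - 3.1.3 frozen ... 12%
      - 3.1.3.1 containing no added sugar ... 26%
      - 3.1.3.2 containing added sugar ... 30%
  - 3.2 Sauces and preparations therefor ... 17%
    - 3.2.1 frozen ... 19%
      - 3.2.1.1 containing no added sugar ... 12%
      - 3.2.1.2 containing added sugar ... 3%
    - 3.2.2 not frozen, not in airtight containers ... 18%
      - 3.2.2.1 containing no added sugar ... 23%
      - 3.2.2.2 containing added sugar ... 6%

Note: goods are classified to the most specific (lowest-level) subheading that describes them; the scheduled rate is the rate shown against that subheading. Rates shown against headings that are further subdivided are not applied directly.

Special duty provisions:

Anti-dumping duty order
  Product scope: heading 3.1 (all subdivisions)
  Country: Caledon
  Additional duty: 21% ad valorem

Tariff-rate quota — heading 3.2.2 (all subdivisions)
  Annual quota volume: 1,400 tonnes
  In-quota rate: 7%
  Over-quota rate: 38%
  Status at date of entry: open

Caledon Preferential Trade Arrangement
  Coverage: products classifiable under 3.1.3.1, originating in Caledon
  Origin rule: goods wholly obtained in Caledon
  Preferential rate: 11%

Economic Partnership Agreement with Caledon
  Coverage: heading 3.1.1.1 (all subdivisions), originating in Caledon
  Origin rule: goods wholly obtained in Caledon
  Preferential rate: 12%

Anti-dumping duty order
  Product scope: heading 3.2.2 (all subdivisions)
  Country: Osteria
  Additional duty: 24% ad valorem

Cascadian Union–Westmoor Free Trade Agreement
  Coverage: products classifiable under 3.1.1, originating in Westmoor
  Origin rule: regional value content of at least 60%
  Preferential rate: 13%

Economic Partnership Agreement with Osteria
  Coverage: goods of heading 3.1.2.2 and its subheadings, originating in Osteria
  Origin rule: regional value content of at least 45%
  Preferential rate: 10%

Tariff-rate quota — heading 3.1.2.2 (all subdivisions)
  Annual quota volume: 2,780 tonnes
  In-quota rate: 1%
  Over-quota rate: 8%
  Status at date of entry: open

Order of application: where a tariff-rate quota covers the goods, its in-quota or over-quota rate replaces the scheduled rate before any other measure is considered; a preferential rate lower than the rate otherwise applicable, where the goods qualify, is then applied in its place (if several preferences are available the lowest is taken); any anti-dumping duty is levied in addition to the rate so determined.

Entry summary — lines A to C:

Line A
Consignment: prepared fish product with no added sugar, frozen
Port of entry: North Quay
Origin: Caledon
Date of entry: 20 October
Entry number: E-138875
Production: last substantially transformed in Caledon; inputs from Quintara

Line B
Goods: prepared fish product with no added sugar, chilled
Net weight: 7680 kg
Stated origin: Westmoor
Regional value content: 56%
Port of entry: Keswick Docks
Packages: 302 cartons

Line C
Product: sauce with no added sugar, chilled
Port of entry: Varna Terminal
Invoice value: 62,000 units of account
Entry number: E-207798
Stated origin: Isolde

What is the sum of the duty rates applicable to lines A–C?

Line A: prepared fish product → 3.1; frozen → 3.1.3; with no added sugar → 3.1.3.1. Scheduled 26%. Caledon agreement on 3.1.3.1: not wholly obtained; Caledon agreement on 3.1.1.1: 3.1.3.1 not covered; anti-dumping (Caledon, 3.1): +21%; total 26% + 21% = 47%. → 47%.
Line B: prepared fish product → 3.1; chilled → 3.1.1; with no added sugar → 3.1.1.2. Scheduled 23%. Westmoor agreement on 3.1.1: RVC < 60%. → 23%.
Line C: sauce → 3.2; chilled → 3.2.2; with no added sugar → 3.2.2.1. Scheduled 23%. quota on 3.2.2 open → in-quota 7%. → 7%.
Sum: 47% + 23% + 7% = 77%.

77%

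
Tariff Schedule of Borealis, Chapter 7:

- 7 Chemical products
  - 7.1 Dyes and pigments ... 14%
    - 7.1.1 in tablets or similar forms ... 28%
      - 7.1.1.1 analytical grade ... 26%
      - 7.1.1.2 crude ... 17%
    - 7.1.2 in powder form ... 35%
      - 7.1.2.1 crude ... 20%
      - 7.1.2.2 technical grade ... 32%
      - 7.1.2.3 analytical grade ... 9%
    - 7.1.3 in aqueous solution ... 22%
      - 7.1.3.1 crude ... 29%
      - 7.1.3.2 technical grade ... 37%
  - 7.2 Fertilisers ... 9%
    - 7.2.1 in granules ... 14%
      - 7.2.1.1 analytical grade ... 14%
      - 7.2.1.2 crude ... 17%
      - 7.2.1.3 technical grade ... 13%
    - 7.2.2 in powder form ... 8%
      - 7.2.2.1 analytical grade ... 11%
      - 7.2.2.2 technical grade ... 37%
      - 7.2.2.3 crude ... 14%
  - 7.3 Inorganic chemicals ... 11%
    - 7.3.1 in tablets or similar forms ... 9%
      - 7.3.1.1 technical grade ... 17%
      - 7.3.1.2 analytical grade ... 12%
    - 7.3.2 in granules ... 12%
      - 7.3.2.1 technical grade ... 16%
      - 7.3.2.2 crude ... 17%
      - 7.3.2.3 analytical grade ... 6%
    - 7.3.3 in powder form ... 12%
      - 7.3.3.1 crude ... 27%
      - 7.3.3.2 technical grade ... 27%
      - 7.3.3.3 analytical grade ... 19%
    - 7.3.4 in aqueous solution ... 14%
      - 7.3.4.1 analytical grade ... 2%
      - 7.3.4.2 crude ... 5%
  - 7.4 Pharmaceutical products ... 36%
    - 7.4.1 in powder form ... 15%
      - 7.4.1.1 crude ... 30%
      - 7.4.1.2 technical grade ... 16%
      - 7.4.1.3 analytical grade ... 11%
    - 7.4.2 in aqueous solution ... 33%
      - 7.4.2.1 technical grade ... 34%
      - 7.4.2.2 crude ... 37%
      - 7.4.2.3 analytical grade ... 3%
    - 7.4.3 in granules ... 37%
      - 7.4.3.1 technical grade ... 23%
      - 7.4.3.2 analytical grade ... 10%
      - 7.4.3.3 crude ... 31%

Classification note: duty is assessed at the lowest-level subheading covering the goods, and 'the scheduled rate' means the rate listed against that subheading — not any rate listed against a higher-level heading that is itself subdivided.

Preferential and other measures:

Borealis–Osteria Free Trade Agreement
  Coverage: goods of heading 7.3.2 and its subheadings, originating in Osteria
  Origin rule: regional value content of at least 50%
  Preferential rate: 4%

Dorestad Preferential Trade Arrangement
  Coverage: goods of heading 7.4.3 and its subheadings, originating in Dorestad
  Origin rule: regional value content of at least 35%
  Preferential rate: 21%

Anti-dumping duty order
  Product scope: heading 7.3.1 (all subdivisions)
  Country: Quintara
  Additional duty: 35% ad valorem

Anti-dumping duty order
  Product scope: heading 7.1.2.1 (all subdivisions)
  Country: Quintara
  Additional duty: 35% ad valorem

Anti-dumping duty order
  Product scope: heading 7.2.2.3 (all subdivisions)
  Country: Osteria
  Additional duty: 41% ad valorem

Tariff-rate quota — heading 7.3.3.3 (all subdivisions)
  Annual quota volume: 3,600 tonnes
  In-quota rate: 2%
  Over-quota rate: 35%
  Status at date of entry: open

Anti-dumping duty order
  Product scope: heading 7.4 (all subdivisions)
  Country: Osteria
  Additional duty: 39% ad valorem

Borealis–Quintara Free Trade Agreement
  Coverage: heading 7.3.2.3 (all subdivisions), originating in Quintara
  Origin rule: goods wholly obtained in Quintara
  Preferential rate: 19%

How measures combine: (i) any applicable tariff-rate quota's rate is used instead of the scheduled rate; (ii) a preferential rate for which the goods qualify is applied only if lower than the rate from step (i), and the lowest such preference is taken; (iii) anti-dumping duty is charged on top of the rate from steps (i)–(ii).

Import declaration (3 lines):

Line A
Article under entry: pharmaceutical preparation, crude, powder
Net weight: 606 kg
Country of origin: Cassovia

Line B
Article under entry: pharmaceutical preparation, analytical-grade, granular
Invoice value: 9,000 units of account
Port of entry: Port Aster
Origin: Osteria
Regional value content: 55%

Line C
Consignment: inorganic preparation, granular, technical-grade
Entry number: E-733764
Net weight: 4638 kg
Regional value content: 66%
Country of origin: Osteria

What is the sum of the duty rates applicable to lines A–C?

83%

Line A: pharmaceutical → 7.4; powder → 7.4.1; crude → 7.4.1.1. Scheduled 30%. No special measure applies. → 30%.
Line B: pharmaceutical → 7.4; granular → 7.4.3; analytical-grade → 7.4.3.2. Scheduled 10%. Osteria agreement on 7.3.2: 7.4.3.2 not covered; anti-dumping (Osteria, 7.4): +39%; total 10% + 39% = 49%. → 49%.
Line C: inorganic → 7.3; granular → 7.3.2; technical-grade → 7.3.2.1. Scheduled 16%. Osteria agreement on 7.3.2: RVC ≥ 50% → 4% available; preferential 4%. → 4%.
Sum: 30% + 49% + 4% = 83%.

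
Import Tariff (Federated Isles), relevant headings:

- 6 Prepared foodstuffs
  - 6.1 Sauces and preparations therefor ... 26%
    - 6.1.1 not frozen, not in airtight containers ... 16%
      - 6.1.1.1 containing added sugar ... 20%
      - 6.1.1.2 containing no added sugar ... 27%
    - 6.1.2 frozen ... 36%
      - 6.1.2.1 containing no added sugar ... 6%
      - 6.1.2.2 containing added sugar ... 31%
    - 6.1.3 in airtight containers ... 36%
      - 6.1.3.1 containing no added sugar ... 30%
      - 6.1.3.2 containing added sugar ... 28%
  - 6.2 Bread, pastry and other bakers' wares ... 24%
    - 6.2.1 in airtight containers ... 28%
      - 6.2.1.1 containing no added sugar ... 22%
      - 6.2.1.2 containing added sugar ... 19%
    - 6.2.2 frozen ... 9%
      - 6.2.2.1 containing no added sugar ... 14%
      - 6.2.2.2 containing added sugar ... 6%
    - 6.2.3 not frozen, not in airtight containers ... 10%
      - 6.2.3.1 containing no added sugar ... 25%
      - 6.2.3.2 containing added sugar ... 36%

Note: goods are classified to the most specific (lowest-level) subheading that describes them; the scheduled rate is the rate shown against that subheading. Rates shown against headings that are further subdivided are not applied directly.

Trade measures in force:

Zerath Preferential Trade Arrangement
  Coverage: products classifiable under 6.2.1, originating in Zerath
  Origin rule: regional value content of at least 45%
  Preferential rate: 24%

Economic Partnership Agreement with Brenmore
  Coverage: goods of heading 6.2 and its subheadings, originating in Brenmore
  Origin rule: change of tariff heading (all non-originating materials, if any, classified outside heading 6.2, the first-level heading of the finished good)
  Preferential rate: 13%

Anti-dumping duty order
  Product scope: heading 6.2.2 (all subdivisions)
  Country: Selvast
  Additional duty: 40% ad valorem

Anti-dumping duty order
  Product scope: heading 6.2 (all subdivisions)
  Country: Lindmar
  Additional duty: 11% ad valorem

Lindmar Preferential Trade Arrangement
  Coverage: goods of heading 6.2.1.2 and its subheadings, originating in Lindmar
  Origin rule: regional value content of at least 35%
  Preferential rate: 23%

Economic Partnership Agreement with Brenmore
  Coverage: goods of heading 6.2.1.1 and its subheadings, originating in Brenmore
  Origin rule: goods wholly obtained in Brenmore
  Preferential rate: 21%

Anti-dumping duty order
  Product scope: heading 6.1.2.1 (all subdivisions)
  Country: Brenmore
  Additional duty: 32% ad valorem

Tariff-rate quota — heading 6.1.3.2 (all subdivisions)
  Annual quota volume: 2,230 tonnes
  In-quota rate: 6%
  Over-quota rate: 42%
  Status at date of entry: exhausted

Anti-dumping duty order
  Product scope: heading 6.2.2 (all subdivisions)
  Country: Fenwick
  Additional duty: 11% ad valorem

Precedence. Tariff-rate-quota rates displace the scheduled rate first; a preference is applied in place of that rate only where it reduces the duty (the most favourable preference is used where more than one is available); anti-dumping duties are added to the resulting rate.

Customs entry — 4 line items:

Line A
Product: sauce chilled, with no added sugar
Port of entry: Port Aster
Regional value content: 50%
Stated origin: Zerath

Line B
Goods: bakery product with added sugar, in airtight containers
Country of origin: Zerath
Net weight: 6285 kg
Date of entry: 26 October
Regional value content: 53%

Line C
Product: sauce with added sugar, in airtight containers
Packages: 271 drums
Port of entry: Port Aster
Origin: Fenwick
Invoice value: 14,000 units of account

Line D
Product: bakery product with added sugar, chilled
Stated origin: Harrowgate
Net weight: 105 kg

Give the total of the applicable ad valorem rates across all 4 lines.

Line A: sauce → 6.1; chilled → 6.1.1; with no added sugar → 6.1.1.2. Scheduled 27%. Zerath agreement on 6.2.1: 6.1.1.2 not covered. → 27%.
Line B: bakery product → 6.2; in airtight containers → 6.2.1; with added sugar → 6.2.1.2. Scheduled 19%. Zerath agreement on 6.2.1: RVC ≥ 45% → 24% available; preference 24% not lower than 19% → no reduction. → 19%.
Line C: sauce → 6.1; in airtight containers → 6.1.3; with added sugar → 6.1.3.2. Scheduled 28%. quota on 6.1.3.2 exhausted → over-quota 42%. → 42%.
Line D: bakery product → 6.2; chilled → 6.2.3; with added sugar → 6.2.3.2. Scheduled 36%. No special measure applies. → 36%.
Sum: 27% + 19% + 42% + 36% = 124%.

124%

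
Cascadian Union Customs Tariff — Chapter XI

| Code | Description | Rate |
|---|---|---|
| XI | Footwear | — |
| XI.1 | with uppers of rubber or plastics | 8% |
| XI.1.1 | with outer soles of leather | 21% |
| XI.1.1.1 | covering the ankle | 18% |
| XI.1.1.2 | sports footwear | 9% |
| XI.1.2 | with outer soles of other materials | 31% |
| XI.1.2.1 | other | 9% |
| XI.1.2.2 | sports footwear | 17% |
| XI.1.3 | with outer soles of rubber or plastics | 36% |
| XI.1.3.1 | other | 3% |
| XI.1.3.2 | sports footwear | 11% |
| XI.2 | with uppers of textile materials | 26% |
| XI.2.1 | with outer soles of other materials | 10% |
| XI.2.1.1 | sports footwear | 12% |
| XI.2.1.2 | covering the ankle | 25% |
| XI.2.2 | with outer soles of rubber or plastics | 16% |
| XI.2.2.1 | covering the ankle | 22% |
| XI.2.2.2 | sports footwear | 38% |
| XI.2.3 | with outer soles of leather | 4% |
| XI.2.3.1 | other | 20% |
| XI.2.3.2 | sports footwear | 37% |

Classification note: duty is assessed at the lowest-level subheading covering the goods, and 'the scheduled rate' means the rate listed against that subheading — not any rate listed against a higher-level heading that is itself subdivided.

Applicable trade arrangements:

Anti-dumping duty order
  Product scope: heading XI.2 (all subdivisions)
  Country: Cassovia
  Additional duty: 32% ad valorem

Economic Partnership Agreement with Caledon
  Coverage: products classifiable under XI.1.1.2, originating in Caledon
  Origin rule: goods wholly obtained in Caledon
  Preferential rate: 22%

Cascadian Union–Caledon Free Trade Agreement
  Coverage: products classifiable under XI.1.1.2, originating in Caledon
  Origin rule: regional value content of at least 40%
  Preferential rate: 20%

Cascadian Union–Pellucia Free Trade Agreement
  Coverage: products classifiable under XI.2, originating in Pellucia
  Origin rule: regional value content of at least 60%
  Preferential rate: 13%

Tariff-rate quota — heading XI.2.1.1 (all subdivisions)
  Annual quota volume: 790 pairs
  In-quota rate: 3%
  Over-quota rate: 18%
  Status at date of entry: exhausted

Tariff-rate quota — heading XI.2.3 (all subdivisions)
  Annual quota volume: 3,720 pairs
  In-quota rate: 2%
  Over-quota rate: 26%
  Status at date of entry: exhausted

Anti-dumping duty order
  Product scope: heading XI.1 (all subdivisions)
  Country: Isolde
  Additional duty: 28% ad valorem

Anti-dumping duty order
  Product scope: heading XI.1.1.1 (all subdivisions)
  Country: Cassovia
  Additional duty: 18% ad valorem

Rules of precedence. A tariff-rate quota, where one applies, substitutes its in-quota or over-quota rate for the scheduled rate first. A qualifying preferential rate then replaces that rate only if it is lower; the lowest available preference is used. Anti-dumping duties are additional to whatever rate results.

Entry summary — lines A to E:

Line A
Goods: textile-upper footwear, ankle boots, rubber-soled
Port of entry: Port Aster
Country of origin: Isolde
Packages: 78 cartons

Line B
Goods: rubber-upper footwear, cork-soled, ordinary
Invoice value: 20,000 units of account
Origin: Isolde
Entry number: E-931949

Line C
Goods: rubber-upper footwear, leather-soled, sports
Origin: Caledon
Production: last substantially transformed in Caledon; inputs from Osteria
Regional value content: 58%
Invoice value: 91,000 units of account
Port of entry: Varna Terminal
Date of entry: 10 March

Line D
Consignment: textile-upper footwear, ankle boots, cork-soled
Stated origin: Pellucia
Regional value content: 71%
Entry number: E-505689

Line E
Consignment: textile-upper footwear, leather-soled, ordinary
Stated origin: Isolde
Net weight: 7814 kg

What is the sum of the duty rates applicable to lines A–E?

Line A: textile-upper → XI.2; rubber-soled → XI.2.2; ankle boots → XI.2.2.1. Scheduled 22%. No special measure applies. → 22%.
Line B: rubber-upper → XI.1; cork-soled → XI.1.2; ordinary → XI.1.2.1. Scheduled 9%. anti-dumping (Isolde, XI.1): +28%; total 9% + 28% = 37%. → 37%.
Line C: rubber-upper → XI.1; leather-soled → XI.1.1; sports → XI.1.1.2. Scheduled 9%. Caledon agreement on XI.1.1.2: not wholly obtained; Caledon agreement on XI.1.1.2: RVC ≥ 40% → 20% available; preference 20% not lower than 9% → no reduction. → 9%.
Line D: textile-upper → XI.2; cork-soled → XI.2.1; ankle boots → XI.2.1.2. Scheduled 25%. Pellucia agreement on XI.2: RVC ≥ 60% → 13% available; preferential 13%. → 13%.
Line E: textile-upper → XI.2; leather-soled → XI.2.3; ordinary → XI.2.3.1. Scheduled 20%. quota on XI.2.3 exhausted → over-quota 26%. → 26%.
Sum: 22% + 37% + 9% + 13% + 26% = 107%.

107%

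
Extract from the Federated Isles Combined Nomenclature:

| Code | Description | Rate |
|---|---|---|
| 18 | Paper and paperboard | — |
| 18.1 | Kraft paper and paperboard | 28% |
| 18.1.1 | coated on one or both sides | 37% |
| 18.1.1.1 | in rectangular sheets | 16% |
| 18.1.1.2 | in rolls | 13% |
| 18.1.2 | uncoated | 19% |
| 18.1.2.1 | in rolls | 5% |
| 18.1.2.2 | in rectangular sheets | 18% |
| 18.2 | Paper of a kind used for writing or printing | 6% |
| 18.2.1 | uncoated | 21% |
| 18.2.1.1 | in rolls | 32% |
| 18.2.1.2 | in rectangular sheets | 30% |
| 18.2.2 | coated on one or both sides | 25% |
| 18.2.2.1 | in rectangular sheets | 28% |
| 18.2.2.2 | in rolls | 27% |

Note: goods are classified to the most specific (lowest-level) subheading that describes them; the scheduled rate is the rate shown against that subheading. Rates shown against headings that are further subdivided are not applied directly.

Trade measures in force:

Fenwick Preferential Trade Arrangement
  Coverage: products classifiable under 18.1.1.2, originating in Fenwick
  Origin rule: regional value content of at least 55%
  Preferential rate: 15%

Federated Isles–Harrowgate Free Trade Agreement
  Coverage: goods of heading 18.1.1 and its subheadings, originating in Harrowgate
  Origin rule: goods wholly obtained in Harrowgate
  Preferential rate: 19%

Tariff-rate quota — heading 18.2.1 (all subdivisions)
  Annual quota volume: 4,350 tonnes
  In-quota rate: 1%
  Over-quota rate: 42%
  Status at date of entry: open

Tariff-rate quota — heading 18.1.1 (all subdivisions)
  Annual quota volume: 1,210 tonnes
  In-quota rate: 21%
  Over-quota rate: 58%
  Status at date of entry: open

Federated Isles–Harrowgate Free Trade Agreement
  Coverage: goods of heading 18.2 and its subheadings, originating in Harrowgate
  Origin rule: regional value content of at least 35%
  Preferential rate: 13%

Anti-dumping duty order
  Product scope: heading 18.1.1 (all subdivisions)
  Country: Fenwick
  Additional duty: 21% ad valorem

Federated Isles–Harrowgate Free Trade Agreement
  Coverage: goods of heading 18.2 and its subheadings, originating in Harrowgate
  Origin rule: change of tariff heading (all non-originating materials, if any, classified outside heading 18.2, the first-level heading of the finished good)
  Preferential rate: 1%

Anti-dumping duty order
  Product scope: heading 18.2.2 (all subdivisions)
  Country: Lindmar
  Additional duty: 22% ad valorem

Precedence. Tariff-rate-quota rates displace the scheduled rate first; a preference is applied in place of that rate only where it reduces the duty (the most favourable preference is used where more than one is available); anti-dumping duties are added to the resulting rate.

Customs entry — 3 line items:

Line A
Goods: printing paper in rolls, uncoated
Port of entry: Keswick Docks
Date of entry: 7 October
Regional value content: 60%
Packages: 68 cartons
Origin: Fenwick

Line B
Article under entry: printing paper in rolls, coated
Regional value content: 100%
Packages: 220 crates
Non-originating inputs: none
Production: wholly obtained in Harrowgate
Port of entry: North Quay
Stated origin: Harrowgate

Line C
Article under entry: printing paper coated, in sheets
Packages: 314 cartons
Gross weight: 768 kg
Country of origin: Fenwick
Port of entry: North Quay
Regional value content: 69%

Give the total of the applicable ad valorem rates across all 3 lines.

30%

Line A: printing paper → 18.2; uncoated → 18.2.1; in rolls → 18.2.1.1. Scheduled 32%. quota on 18.2.1 open → in-quota 1%; Fenwick agreement on 18.1.1.2: 18.2.1.1 not covered. → 1%.
Line B: printing paper → 18.2; coated → 18.2.2; in rolls → 18.2.2.2. Scheduled 27%. Harrowgate agreement on 18.1.1: 18.2.2.2 not covered; Harrowgate agreement on 18.2: RVC ≥ 35% → 13% available; Harrowgate agreement on 18.2: CTH met → 1% available; preferential 1%. → 1%.
Line C: printing paper → 18.2; coated → 18.2.2; in sheets → 18.2.2.1. Scheduled 28%. Fenwick agreement on 18.1.1.2: 18.2.2.1 not covered. → 28%.
Sum: 1% + 1% + 28% = 30%.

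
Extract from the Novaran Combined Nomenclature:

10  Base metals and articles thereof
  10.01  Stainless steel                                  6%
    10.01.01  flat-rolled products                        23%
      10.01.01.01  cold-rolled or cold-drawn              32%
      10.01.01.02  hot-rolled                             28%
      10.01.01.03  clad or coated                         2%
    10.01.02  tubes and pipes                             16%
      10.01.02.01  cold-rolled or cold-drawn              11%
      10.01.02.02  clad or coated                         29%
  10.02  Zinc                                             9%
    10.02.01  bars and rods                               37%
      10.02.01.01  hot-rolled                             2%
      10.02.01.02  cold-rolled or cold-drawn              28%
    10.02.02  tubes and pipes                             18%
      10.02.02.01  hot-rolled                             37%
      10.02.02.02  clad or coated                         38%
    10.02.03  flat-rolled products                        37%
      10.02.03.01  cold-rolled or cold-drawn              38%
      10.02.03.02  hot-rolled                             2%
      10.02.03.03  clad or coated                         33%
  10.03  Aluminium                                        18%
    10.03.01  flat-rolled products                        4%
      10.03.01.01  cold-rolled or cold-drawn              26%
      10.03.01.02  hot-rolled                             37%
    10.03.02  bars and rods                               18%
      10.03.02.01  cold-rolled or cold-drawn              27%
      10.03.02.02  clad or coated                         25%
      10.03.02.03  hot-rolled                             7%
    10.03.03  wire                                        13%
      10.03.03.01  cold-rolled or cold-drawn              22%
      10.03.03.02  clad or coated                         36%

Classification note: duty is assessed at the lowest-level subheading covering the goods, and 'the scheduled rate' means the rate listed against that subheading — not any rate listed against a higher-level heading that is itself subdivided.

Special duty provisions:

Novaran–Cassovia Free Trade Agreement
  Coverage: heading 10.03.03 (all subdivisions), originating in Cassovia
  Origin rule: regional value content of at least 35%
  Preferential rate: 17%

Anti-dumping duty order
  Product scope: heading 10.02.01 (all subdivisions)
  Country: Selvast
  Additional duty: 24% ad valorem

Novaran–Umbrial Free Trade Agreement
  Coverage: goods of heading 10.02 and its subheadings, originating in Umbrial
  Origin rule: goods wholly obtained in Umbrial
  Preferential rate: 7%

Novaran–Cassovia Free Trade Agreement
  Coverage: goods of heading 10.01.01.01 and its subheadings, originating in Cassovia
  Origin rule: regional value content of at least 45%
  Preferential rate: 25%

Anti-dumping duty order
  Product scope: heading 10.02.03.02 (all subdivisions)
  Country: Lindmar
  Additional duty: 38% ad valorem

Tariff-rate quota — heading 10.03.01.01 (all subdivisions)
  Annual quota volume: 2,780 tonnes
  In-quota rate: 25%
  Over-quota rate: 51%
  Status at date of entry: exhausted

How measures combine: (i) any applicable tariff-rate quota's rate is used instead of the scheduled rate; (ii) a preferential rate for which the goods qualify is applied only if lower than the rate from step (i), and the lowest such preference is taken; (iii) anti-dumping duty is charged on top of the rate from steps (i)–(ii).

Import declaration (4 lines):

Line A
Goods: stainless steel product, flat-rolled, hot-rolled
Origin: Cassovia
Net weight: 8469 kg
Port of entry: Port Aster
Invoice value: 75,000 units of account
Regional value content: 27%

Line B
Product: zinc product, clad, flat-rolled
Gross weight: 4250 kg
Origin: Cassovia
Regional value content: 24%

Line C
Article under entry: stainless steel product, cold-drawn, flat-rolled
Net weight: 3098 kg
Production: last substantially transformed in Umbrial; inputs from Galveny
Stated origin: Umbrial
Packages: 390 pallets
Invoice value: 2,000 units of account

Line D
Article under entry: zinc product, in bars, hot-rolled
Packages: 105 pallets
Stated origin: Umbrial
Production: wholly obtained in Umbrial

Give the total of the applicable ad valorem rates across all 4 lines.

Line A: stainless steel → 10.01; flat-rolled → 10.01.01; hot-rolled → 10.01.01.02. Scheduled 28%. Cassovia agreement on 10.03.03: 10.01.01.02 not covered; Cassovia agreement on 10.01.01.01: 10.01.01.02 not covered. → 28%.
Line B: zinc → 10.02; flat-rolled → 10.02.03; clad → 10.02.03.03. Scheduled 33%. Cassovia agreement on 10.03.03: 10.02.03.03 not covered; Cassovia agreement on 10.01.01.01: 10.02.03.03 not covered. → 33%.
Line C: stainless steel → 10.01; flat-rolled → 10.01.01; cold-drawn → 10.01.01.01. Scheduled 32%. Umbrial agreement on 10.02: 10.01.01.01 not covered. → 32%.
Line D: zinc → 10.02; in bars → 10.02.01; hot-rolled → 10.02.01.01. Scheduled 2%. Umbrial agreement on 10.02: wholly obtained → 7% available; preference 7% not lower than 2% → no reduction. → 2%.
Sum: 28% + 33% + 32% + 2% = 95%.

95%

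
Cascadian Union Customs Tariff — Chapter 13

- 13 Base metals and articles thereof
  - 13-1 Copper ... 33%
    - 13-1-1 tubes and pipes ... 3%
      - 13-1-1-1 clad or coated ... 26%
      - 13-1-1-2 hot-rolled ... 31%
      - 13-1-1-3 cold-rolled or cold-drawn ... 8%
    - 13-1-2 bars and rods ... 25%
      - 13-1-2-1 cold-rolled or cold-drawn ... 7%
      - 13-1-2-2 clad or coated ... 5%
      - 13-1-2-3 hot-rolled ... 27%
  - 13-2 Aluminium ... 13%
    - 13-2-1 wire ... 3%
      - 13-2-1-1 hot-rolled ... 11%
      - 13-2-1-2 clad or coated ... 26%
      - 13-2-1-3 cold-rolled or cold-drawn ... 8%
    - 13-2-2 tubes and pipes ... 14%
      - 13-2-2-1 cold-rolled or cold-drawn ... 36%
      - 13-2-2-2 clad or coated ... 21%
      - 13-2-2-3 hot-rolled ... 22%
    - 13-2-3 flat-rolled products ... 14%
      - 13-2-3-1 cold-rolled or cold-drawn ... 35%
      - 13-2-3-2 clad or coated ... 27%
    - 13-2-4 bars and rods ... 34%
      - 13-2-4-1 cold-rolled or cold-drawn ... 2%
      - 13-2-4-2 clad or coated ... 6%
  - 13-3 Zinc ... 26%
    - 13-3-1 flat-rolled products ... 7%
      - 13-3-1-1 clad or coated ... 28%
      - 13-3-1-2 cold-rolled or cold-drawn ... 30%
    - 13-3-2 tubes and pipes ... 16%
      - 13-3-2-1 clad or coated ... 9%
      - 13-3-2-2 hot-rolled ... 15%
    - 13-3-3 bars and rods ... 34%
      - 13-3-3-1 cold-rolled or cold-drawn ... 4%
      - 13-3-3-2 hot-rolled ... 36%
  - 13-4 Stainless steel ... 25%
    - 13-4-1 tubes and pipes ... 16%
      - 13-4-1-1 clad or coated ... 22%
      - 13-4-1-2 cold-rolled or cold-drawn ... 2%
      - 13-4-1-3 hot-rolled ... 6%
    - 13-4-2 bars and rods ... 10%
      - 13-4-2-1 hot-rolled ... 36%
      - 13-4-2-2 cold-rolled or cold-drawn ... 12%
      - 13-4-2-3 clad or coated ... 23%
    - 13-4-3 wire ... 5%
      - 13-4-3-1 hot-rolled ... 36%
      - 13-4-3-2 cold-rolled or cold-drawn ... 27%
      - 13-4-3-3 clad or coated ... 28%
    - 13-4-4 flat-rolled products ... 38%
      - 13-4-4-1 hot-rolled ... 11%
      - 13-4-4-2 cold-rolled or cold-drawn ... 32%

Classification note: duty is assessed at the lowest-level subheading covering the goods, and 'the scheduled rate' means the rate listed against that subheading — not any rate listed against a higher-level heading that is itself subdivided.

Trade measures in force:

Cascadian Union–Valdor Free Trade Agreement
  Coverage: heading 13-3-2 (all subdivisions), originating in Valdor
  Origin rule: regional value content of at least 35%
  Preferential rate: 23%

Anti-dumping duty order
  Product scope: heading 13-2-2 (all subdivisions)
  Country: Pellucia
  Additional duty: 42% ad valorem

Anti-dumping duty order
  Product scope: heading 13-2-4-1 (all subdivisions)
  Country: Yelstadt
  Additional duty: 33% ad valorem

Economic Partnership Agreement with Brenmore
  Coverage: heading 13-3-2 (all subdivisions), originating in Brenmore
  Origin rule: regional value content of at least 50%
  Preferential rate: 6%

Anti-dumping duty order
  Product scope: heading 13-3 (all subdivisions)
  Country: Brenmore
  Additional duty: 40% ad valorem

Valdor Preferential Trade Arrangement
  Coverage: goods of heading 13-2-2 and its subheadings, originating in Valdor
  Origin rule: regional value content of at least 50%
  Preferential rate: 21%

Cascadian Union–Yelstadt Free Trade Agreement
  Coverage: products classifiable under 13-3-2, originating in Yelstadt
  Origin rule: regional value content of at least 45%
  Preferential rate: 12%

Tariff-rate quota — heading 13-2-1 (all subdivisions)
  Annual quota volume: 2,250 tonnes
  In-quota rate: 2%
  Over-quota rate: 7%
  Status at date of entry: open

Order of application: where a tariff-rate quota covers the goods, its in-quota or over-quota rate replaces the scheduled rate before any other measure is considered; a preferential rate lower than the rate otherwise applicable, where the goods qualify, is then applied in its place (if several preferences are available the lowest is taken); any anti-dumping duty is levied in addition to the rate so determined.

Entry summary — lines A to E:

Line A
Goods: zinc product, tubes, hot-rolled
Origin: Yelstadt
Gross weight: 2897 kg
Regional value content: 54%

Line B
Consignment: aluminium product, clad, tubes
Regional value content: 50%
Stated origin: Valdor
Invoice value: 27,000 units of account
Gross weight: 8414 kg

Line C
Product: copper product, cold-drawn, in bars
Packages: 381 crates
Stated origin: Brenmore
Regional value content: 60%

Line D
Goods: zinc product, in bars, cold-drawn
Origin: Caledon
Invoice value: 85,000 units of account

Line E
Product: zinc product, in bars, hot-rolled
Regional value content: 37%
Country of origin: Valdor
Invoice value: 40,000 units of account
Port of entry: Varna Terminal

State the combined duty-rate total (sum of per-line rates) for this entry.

80%

Line A: zinc → 13-3; tubes → 13-3-2; hot-rolled → 13-3-2-2. Scheduled 15%. Yelstadt agreement on 13-3-2: RVC ≥ 45% → 12% available; preferential 12%. → 12%.
Line B: aluminium → 13-2; tubes → 13-2-2; clad → 13-2-2-2. Scheduled 21%. Valdor agreement on 13-3-2: 13-2-2-2 not covered; Valdor agreement on 13-2-2: RVC ≥ 50% → 21% available; preference 21% not lower than 21% → no reduction. → 21%.
Line C: copper → 13-1; in bars → 13-1-2; cold-drawn → 13-1-2-1. Scheduled 7%. Brenmore agreement on 13-3-2: 13-1-2-1 not covered. → 7%.
Line D: zinc → 13-3; in bars → 13-3-3; cold-drawn → 13-3-3-1. Scheduled 4%. No special measure applies. → 4%.
Line E: zinc → 13-3; in bars → 13-3-3; hot-rolled → 13-3-3-2. Scheduled 36%. Valdor agreement on 13-3-2: 13-3-3-2 not covered; Valdor agreement on 13-2-2: 13-3-3-2 not covered. → 36%.
Sum: 12% + 21% + 7% + 4% + 36% = 80%.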